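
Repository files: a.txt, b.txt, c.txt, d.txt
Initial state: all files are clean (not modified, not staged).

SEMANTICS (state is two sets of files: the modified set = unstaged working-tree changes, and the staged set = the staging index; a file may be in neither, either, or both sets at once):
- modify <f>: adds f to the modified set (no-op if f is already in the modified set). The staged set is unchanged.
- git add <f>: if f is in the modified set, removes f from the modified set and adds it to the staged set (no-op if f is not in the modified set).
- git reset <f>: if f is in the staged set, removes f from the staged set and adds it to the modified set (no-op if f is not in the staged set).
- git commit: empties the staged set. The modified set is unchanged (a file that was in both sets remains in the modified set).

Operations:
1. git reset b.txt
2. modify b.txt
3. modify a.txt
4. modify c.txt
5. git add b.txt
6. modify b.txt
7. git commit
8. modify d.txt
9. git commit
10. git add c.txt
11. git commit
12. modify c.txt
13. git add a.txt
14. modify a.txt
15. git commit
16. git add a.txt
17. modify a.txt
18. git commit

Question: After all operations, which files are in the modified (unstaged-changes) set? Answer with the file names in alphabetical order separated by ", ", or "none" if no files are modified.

Answer: a.txt, b.txt, c.txt, d.txt

Derivation:
After op 1 (git reset b.txt): modified={none} staged={none}
After op 2 (modify b.txt): modified={b.txt} staged={none}
After op 3 (modify a.txt): modified={a.txt, b.txt} staged={none}
After op 4 (modify c.txt): modified={a.txt, b.txt, c.txt} staged={none}
After op 5 (git add b.txt): modified={a.txt, c.txt} staged={b.txt}
After op 6 (modify b.txt): modified={a.txt, b.txt, c.txt} staged={b.txt}
After op 7 (git commit): modified={a.txt, b.txt, c.txt} staged={none}
After op 8 (modify d.txt): modified={a.txt, b.txt, c.txt, d.txt} staged={none}
After op 9 (git commit): modified={a.txt, b.txt, c.txt, d.txt} staged={none}
After op 10 (git add c.txt): modified={a.txt, b.txt, d.txt} staged={c.txt}
After op 11 (git commit): modified={a.txt, b.txt, d.txt} staged={none}
After op 12 (modify c.txt): modified={a.txt, b.txt, c.txt, d.txt} staged={none}
After op 13 (git add a.txt): modified={b.txt, c.txt, d.txt} staged={a.txt}
After op 14 (modify a.txt): modified={a.txt, b.txt, c.txt, d.txt} staged={a.txt}
After op 15 (git commit): modified={a.txt, b.txt, c.txt, d.txt} staged={none}
After op 16 (git add a.txt): modified={b.txt, c.txt, d.txt} staged={a.txt}
After op 17 (modify a.txt): modified={a.txt, b.txt, c.txt, d.txt} staged={a.txt}
After op 18 (git commit): modified={a.txt, b.txt, c.txt, d.txt} staged={none}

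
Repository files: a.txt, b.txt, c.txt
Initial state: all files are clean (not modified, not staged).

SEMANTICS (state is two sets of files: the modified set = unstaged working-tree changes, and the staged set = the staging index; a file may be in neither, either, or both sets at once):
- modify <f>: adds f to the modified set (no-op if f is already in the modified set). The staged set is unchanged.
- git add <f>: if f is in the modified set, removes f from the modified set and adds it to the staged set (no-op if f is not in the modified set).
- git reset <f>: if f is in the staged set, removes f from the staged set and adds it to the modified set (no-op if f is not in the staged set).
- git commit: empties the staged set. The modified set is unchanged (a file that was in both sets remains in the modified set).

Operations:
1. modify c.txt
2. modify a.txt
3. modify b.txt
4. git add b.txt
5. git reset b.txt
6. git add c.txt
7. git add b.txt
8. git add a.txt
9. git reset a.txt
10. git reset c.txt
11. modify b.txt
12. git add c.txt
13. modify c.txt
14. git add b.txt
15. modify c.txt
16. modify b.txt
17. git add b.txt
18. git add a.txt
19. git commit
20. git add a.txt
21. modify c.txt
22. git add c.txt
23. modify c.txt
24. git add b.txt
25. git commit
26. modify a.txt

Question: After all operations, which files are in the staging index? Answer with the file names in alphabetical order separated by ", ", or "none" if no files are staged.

After op 1 (modify c.txt): modified={c.txt} staged={none}
After op 2 (modify a.txt): modified={a.txt, c.txt} staged={none}
After op 3 (modify b.txt): modified={a.txt, b.txt, c.txt} staged={none}
After op 4 (git add b.txt): modified={a.txt, c.txt} staged={b.txt}
After op 5 (git reset b.txt): modified={a.txt, b.txt, c.txt} staged={none}
After op 6 (git add c.txt): modified={a.txt, b.txt} staged={c.txt}
After op 7 (git add b.txt): modified={a.txt} staged={b.txt, c.txt}
After op 8 (git add a.txt): modified={none} staged={a.txt, b.txt, c.txt}
After op 9 (git reset a.txt): modified={a.txt} staged={b.txt, c.txt}
After op 10 (git reset c.txt): modified={a.txt, c.txt} staged={b.txt}
After op 11 (modify b.txt): modified={a.txt, b.txt, c.txt} staged={b.txt}
After op 12 (git add c.txt): modified={a.txt, b.txt} staged={b.txt, c.txt}
After op 13 (modify c.txt): modified={a.txt, b.txt, c.txt} staged={b.txt, c.txt}
After op 14 (git add b.txt): modified={a.txt, c.txt} staged={b.txt, c.txt}
After op 15 (modify c.txt): modified={a.txt, c.txt} staged={b.txt, c.txt}
After op 16 (modify b.txt): modified={a.txt, b.txt, c.txt} staged={b.txt, c.txt}
After op 17 (git add b.txt): modified={a.txt, c.txt} staged={b.txt, c.txt}
After op 18 (git add a.txt): modified={c.txt} staged={a.txt, b.txt, c.txt}
After op 19 (git commit): modified={c.txt} staged={none}
After op 20 (git add a.txt): modified={c.txt} staged={none}
After op 21 (modify c.txt): modified={c.txt} staged={none}
After op 22 (git add c.txt): modified={none} staged={c.txt}
After op 23 (modify c.txt): modified={c.txt} staged={c.txt}
After op 24 (git add b.txt): modified={c.txt} staged={c.txt}
After op 25 (git commit): modified={c.txt} staged={none}
After op 26 (modify a.txt): modified={a.txt, c.txt} staged={none}

Answer: none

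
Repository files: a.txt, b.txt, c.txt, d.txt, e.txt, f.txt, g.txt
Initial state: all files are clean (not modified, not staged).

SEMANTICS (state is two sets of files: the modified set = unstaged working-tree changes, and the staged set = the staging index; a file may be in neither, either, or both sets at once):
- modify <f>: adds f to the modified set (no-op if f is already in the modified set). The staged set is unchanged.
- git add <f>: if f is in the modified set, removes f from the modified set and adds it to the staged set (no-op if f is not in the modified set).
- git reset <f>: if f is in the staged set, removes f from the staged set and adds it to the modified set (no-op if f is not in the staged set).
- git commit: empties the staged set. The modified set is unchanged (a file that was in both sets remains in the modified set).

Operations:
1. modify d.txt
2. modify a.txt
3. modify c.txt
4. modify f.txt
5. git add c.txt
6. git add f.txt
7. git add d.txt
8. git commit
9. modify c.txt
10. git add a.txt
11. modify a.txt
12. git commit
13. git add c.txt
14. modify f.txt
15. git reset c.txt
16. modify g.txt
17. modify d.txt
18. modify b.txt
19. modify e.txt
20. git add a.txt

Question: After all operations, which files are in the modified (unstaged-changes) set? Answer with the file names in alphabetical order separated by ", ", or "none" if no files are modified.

After op 1 (modify d.txt): modified={d.txt} staged={none}
After op 2 (modify a.txt): modified={a.txt, d.txt} staged={none}
After op 3 (modify c.txt): modified={a.txt, c.txt, d.txt} staged={none}
After op 4 (modify f.txt): modified={a.txt, c.txt, d.txt, f.txt} staged={none}
After op 5 (git add c.txt): modified={a.txt, d.txt, f.txt} staged={c.txt}
After op 6 (git add f.txt): modified={a.txt, d.txt} staged={c.txt, f.txt}
After op 7 (git add d.txt): modified={a.txt} staged={c.txt, d.txt, f.txt}
After op 8 (git commit): modified={a.txt} staged={none}
After op 9 (modify c.txt): modified={a.txt, c.txt} staged={none}
After op 10 (git add a.txt): modified={c.txt} staged={a.txt}
After op 11 (modify a.txt): modified={a.txt, c.txt} staged={a.txt}
After op 12 (git commit): modified={a.txt, c.txt} staged={none}
After op 13 (git add c.txt): modified={a.txt} staged={c.txt}
After op 14 (modify f.txt): modified={a.txt, f.txt} staged={c.txt}
After op 15 (git reset c.txt): modified={a.txt, c.txt, f.txt} staged={none}
After op 16 (modify g.txt): modified={a.txt, c.txt, f.txt, g.txt} staged={none}
After op 17 (modify d.txt): modified={a.txt, c.txt, d.txt, f.txt, g.txt} staged={none}
After op 18 (modify b.txt): modified={a.txt, b.txt, c.txt, d.txt, f.txt, g.txt} staged={none}
After op 19 (modify e.txt): modified={a.txt, b.txt, c.txt, d.txt, e.txt, f.txt, g.txt} staged={none}
After op 20 (git add a.txt): modified={b.txt, c.txt, d.txt, e.txt, f.txt, g.txt} staged={a.txt}

Answer: b.txt, c.txt, d.txt, e.txt, f.txt, g.txt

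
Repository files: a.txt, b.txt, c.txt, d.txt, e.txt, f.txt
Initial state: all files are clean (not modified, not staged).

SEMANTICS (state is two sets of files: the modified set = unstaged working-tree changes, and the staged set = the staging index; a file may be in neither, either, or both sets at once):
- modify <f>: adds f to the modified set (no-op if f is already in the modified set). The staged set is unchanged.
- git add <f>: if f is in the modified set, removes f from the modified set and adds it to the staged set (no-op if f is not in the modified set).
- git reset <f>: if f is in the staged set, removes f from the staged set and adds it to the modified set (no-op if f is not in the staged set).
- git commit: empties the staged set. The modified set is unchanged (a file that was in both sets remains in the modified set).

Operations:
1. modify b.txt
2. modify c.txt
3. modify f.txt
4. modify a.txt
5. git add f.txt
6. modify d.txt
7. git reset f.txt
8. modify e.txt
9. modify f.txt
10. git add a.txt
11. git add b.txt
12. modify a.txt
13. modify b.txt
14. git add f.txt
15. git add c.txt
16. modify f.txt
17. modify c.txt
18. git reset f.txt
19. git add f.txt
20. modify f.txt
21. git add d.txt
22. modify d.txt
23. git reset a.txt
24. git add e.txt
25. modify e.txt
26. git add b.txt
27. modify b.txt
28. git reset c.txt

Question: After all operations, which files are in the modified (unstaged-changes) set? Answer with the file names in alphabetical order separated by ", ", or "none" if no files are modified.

After op 1 (modify b.txt): modified={b.txt} staged={none}
After op 2 (modify c.txt): modified={b.txt, c.txt} staged={none}
After op 3 (modify f.txt): modified={b.txt, c.txt, f.txt} staged={none}
After op 4 (modify a.txt): modified={a.txt, b.txt, c.txt, f.txt} staged={none}
After op 5 (git add f.txt): modified={a.txt, b.txt, c.txt} staged={f.txt}
After op 6 (modify d.txt): modified={a.txt, b.txt, c.txt, d.txt} staged={f.txt}
After op 7 (git reset f.txt): modified={a.txt, b.txt, c.txt, d.txt, f.txt} staged={none}
After op 8 (modify e.txt): modified={a.txt, b.txt, c.txt, d.txt, e.txt, f.txt} staged={none}
After op 9 (modify f.txt): modified={a.txt, b.txt, c.txt, d.txt, e.txt, f.txt} staged={none}
After op 10 (git add a.txt): modified={b.txt, c.txt, d.txt, e.txt, f.txt} staged={a.txt}
After op 11 (git add b.txt): modified={c.txt, d.txt, e.txt, f.txt} staged={a.txt, b.txt}
After op 12 (modify a.txt): modified={a.txt, c.txt, d.txt, e.txt, f.txt} staged={a.txt, b.txt}
After op 13 (modify b.txt): modified={a.txt, b.txt, c.txt, d.txt, e.txt, f.txt} staged={a.txt, b.txt}
After op 14 (git add f.txt): modified={a.txt, b.txt, c.txt, d.txt, e.txt} staged={a.txt, b.txt, f.txt}
After op 15 (git add c.txt): modified={a.txt, b.txt, d.txt, e.txt} staged={a.txt, b.txt, c.txt, f.txt}
After op 16 (modify f.txt): modified={a.txt, b.txt, d.txt, e.txt, f.txt} staged={a.txt, b.txt, c.txt, f.txt}
After op 17 (modify c.txt): modified={a.txt, b.txt, c.txt, d.txt, e.txt, f.txt} staged={a.txt, b.txt, c.txt, f.txt}
After op 18 (git reset f.txt): modified={a.txt, b.txt, c.txt, d.txt, e.txt, f.txt} staged={a.txt, b.txt, c.txt}
After op 19 (git add f.txt): modified={a.txt, b.txt, c.txt, d.txt, e.txt} staged={a.txt, b.txt, c.txt, f.txt}
After op 20 (modify f.txt): modified={a.txt, b.txt, c.txt, d.txt, e.txt, f.txt} staged={a.txt, b.txt, c.txt, f.txt}
After op 21 (git add d.txt): modified={a.txt, b.txt, c.txt, e.txt, f.txt} staged={a.txt, b.txt, c.txt, d.txt, f.txt}
After op 22 (modify d.txt): modified={a.txt, b.txt, c.txt, d.txt, e.txt, f.txt} staged={a.txt, b.txt, c.txt, d.txt, f.txt}
After op 23 (git reset a.txt): modified={a.txt, b.txt, c.txt, d.txt, e.txt, f.txt} staged={b.txt, c.txt, d.txt, f.txt}
After op 24 (git add e.txt): modified={a.txt, b.txt, c.txt, d.txt, f.txt} staged={b.txt, c.txt, d.txt, e.txt, f.txt}
After op 25 (modify e.txt): modified={a.txt, b.txt, c.txt, d.txt, e.txt, f.txt} staged={b.txt, c.txt, d.txt, e.txt, f.txt}
After op 26 (git add b.txt): modified={a.txt, c.txt, d.txt, e.txt, f.txt} staged={b.txt, c.txt, d.txt, e.txt, f.txt}
After op 27 (modify b.txt): modified={a.txt, b.txt, c.txt, d.txt, e.txt, f.txt} staged={b.txt, c.txt, d.txt, e.txt, f.txt}
After op 28 (git reset c.txt): modified={a.txt, b.txt, c.txt, d.txt, e.txt, f.txt} staged={b.txt, d.txt, e.txt, f.txt}

Answer: a.txt, b.txt, c.txt, d.txt, e.txt, f.txt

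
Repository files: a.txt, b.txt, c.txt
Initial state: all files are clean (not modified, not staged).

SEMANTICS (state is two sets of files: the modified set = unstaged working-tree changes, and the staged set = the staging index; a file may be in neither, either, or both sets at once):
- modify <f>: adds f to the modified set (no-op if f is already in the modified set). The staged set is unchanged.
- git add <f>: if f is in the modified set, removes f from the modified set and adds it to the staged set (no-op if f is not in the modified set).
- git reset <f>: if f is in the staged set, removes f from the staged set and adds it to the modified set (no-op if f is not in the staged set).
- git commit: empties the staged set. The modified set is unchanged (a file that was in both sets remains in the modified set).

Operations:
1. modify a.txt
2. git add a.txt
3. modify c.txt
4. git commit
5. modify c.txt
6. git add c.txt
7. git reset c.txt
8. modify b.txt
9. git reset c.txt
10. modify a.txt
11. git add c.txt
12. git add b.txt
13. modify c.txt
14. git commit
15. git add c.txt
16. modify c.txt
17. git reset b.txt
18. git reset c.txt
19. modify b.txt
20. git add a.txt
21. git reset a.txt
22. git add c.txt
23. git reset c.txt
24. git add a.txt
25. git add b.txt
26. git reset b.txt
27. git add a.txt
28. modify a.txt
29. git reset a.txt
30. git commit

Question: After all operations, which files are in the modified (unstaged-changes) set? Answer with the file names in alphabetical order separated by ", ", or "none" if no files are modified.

Answer: a.txt, b.txt, c.txt

Derivation:
After op 1 (modify a.txt): modified={a.txt} staged={none}
After op 2 (git add a.txt): modified={none} staged={a.txt}
After op 3 (modify c.txt): modified={c.txt} staged={a.txt}
After op 4 (git commit): modified={c.txt} staged={none}
After op 5 (modify c.txt): modified={c.txt} staged={none}
After op 6 (git add c.txt): modified={none} staged={c.txt}
After op 7 (git reset c.txt): modified={c.txt} staged={none}
After op 8 (modify b.txt): modified={b.txt, c.txt} staged={none}
After op 9 (git reset c.txt): modified={b.txt, c.txt} staged={none}
After op 10 (modify a.txt): modified={a.txt, b.txt, c.txt} staged={none}
After op 11 (git add c.txt): modified={a.txt, b.txt} staged={c.txt}
After op 12 (git add b.txt): modified={a.txt} staged={b.txt, c.txt}
After op 13 (modify c.txt): modified={a.txt, c.txt} staged={b.txt, c.txt}
After op 14 (git commit): modified={a.txt, c.txt} staged={none}
After op 15 (git add c.txt): modified={a.txt} staged={c.txt}
After op 16 (modify c.txt): modified={a.txt, c.txt} staged={c.txt}
After op 17 (git reset b.txt): modified={a.txt, c.txt} staged={c.txt}
After op 18 (git reset c.txt): modified={a.txt, c.txt} staged={none}
After op 19 (modify b.txt): modified={a.txt, b.txt, c.txt} staged={none}
After op 20 (git add a.txt): modified={b.txt, c.txt} staged={a.txt}
After op 21 (git reset a.txt): modified={a.txt, b.txt, c.txt} staged={none}
After op 22 (git add c.txt): modified={a.txt, b.txt} staged={c.txt}
After op 23 (git reset c.txt): modified={a.txt, b.txt, c.txt} staged={none}
After op 24 (git add a.txt): modified={b.txt, c.txt} staged={a.txt}
After op 25 (git add b.txt): modified={c.txt} staged={a.txt, b.txt}
After op 26 (git reset b.txt): modified={b.txt, c.txt} staged={a.txt}
After op 27 (git add a.txt): modified={b.txt, c.txt} staged={a.txt}
After op 28 (modify a.txt): modified={a.txt, b.txt, c.txt} staged={a.txt}
After op 29 (git reset a.txt): modified={a.txt, b.txt, c.txt} staged={none}
After op 30 (git commit): modified={a.txt, b.txt, c.txt} staged={none}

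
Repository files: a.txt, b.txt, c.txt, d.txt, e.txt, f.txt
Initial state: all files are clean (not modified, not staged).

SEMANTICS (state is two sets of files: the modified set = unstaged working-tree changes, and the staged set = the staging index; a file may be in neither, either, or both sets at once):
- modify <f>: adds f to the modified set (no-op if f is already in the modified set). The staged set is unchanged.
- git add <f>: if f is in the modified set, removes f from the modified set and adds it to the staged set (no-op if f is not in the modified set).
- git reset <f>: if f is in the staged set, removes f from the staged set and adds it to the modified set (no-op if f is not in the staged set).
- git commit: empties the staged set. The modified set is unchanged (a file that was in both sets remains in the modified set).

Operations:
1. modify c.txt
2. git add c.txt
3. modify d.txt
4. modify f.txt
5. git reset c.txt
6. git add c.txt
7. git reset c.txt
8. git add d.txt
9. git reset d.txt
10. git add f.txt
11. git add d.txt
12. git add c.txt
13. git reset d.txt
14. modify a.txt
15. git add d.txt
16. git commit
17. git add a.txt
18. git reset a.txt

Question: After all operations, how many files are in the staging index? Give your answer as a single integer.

After op 1 (modify c.txt): modified={c.txt} staged={none}
After op 2 (git add c.txt): modified={none} staged={c.txt}
After op 3 (modify d.txt): modified={d.txt} staged={c.txt}
After op 4 (modify f.txt): modified={d.txt, f.txt} staged={c.txt}
After op 5 (git reset c.txt): modified={c.txt, d.txt, f.txt} staged={none}
After op 6 (git add c.txt): modified={d.txt, f.txt} staged={c.txt}
After op 7 (git reset c.txt): modified={c.txt, d.txt, f.txt} staged={none}
After op 8 (git add d.txt): modified={c.txt, f.txt} staged={d.txt}
After op 9 (git reset d.txt): modified={c.txt, d.txt, f.txt} staged={none}
After op 10 (git add f.txt): modified={c.txt, d.txt} staged={f.txt}
After op 11 (git add d.txt): modified={c.txt} staged={d.txt, f.txt}
After op 12 (git add c.txt): modified={none} staged={c.txt, d.txt, f.txt}
After op 13 (git reset d.txt): modified={d.txt} staged={c.txt, f.txt}
After op 14 (modify a.txt): modified={a.txt, d.txt} staged={c.txt, f.txt}
After op 15 (git add d.txt): modified={a.txt} staged={c.txt, d.txt, f.txt}
After op 16 (git commit): modified={a.txt} staged={none}
After op 17 (git add a.txt): modified={none} staged={a.txt}
After op 18 (git reset a.txt): modified={a.txt} staged={none}
Final staged set: {none} -> count=0

Answer: 0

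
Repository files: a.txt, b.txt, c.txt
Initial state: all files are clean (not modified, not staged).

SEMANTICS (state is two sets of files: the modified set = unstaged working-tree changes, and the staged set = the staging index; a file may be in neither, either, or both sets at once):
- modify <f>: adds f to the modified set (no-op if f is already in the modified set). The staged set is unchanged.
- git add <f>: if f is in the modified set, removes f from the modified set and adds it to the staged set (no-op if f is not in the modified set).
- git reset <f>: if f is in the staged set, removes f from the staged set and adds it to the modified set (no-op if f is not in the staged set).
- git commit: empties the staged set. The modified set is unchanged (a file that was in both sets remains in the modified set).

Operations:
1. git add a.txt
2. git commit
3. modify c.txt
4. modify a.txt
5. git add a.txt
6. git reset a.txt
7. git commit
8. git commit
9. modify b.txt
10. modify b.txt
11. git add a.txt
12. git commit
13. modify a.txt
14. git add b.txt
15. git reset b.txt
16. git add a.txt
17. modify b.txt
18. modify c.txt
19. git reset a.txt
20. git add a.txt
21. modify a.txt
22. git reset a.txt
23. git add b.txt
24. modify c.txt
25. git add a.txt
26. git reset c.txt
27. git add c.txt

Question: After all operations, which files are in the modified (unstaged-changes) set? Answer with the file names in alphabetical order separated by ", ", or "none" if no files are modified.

After op 1 (git add a.txt): modified={none} staged={none}
After op 2 (git commit): modified={none} staged={none}
After op 3 (modify c.txt): modified={c.txt} staged={none}
After op 4 (modify a.txt): modified={a.txt, c.txt} staged={none}
After op 5 (git add a.txt): modified={c.txt} staged={a.txt}
After op 6 (git reset a.txt): modified={a.txt, c.txt} staged={none}
After op 7 (git commit): modified={a.txt, c.txt} staged={none}
After op 8 (git commit): modified={a.txt, c.txt} staged={none}
After op 9 (modify b.txt): modified={a.txt, b.txt, c.txt} staged={none}
After op 10 (modify b.txt): modified={a.txt, b.txt, c.txt} staged={none}
After op 11 (git add a.txt): modified={b.txt, c.txt} staged={a.txt}
After op 12 (git commit): modified={b.txt, c.txt} staged={none}
After op 13 (modify a.txt): modified={a.txt, b.txt, c.txt} staged={none}
After op 14 (git add b.txt): modified={a.txt, c.txt} staged={b.txt}
After op 15 (git reset b.txt): modified={a.txt, b.txt, c.txt} staged={none}
After op 16 (git add a.txt): modified={b.txt, c.txt} staged={a.txt}
After op 17 (modify b.txt): modified={b.txt, c.txt} staged={a.txt}
After op 18 (modify c.txt): modified={b.txt, c.txt} staged={a.txt}
After op 19 (git reset a.txt): modified={a.txt, b.txt, c.txt} staged={none}
After op 20 (git add a.txt): modified={b.txt, c.txt} staged={a.txt}
After op 21 (modify a.txt): modified={a.txt, b.txt, c.txt} staged={a.txt}
After op 22 (git reset a.txt): modified={a.txt, b.txt, c.txt} staged={none}
After op 23 (git add b.txt): modified={a.txt, c.txt} staged={b.txt}
After op 24 (modify c.txt): modified={a.txt, c.txt} staged={b.txt}
After op 25 (git add a.txt): modified={c.txt} staged={a.txt, b.txt}
After op 26 (git reset c.txt): modified={c.txt} staged={a.txt, b.txt}
After op 27 (git add c.txt): modified={none} staged={a.txt, b.txt, c.txt}

Answer: none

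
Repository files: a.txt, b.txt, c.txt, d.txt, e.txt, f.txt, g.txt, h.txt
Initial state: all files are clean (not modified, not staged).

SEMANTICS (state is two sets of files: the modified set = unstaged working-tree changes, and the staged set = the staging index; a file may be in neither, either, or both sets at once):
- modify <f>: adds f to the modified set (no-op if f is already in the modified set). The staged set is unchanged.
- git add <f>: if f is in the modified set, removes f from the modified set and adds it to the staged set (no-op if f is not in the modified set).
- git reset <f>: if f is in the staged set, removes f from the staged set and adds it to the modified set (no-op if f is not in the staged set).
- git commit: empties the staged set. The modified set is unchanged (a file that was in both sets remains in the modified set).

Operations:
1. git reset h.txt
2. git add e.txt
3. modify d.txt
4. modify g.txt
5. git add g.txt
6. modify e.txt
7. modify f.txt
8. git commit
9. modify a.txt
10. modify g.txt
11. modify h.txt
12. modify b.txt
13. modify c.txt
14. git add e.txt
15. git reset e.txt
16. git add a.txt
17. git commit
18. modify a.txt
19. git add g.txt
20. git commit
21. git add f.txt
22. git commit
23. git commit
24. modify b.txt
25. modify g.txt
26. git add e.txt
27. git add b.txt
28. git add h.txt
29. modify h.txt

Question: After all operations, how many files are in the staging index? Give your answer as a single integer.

After op 1 (git reset h.txt): modified={none} staged={none}
After op 2 (git add e.txt): modified={none} staged={none}
After op 3 (modify d.txt): modified={d.txt} staged={none}
After op 4 (modify g.txt): modified={d.txt, g.txt} staged={none}
After op 5 (git add g.txt): modified={d.txt} staged={g.txt}
After op 6 (modify e.txt): modified={d.txt, e.txt} staged={g.txt}
After op 7 (modify f.txt): modified={d.txt, e.txt, f.txt} staged={g.txt}
After op 8 (git commit): modified={d.txt, e.txt, f.txt} staged={none}
After op 9 (modify a.txt): modified={a.txt, d.txt, e.txt, f.txt} staged={none}
After op 10 (modify g.txt): modified={a.txt, d.txt, e.txt, f.txt, g.txt} staged={none}
After op 11 (modify h.txt): modified={a.txt, d.txt, e.txt, f.txt, g.txt, h.txt} staged={none}
After op 12 (modify b.txt): modified={a.txt, b.txt, d.txt, e.txt, f.txt, g.txt, h.txt} staged={none}
After op 13 (modify c.txt): modified={a.txt, b.txt, c.txt, d.txt, e.txt, f.txt, g.txt, h.txt} staged={none}
After op 14 (git add e.txt): modified={a.txt, b.txt, c.txt, d.txt, f.txt, g.txt, h.txt} staged={e.txt}
After op 15 (git reset e.txt): modified={a.txt, b.txt, c.txt, d.txt, e.txt, f.txt, g.txt, h.txt} staged={none}
After op 16 (git add a.txt): modified={b.txt, c.txt, d.txt, e.txt, f.txt, g.txt, h.txt} staged={a.txt}
After op 17 (git commit): modified={b.txt, c.txt, d.txt, e.txt, f.txt, g.txt, h.txt} staged={none}
After op 18 (modify a.txt): modified={a.txt, b.txt, c.txt, d.txt, e.txt, f.txt, g.txt, h.txt} staged={none}
After op 19 (git add g.txt): modified={a.txt, b.txt, c.txt, d.txt, e.txt, f.txt, h.txt} staged={g.txt}
After op 20 (git commit): modified={a.txt, b.txt, c.txt, d.txt, e.txt, f.txt, h.txt} staged={none}
After op 21 (git add f.txt): modified={a.txt, b.txt, c.txt, d.txt, e.txt, h.txt} staged={f.txt}
After op 22 (git commit): modified={a.txt, b.txt, c.txt, d.txt, e.txt, h.txt} staged={none}
After op 23 (git commit): modified={a.txt, b.txt, c.txt, d.txt, e.txt, h.txt} staged={none}
After op 24 (modify b.txt): modified={a.txt, b.txt, c.txt, d.txt, e.txt, h.txt} staged={none}
After op 25 (modify g.txt): modified={a.txt, b.txt, c.txt, d.txt, e.txt, g.txt, h.txt} staged={none}
After op 26 (git add e.txt): modified={a.txt, b.txt, c.txt, d.txt, g.txt, h.txt} staged={e.txt}
After op 27 (git add b.txt): modified={a.txt, c.txt, d.txt, g.txt, h.txt} staged={b.txt, e.txt}
After op 28 (git add h.txt): modified={a.txt, c.txt, d.txt, g.txt} staged={b.txt, e.txt, h.txt}
After op 29 (modify h.txt): modified={a.txt, c.txt, d.txt, g.txt, h.txt} staged={b.txt, e.txt, h.txt}
Final staged set: {b.txt, e.txt, h.txt} -> count=3

Answer: 3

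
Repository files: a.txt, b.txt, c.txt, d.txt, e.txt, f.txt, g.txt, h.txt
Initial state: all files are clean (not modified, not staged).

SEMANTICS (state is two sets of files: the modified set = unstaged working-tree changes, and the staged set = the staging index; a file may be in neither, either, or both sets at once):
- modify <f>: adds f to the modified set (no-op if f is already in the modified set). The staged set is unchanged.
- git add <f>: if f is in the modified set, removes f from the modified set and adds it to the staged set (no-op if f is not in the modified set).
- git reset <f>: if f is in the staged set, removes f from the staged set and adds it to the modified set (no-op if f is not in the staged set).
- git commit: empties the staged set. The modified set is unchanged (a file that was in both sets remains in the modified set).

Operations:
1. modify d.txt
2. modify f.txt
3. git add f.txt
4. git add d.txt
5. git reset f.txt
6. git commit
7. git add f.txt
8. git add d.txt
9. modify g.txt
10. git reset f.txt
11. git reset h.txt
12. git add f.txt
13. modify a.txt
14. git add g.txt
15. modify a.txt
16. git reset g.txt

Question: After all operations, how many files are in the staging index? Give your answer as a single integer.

Answer: 1

Derivation:
After op 1 (modify d.txt): modified={d.txt} staged={none}
After op 2 (modify f.txt): modified={d.txt, f.txt} staged={none}
After op 3 (git add f.txt): modified={d.txt} staged={f.txt}
After op 4 (git add d.txt): modified={none} staged={d.txt, f.txt}
After op 5 (git reset f.txt): modified={f.txt} staged={d.txt}
After op 6 (git commit): modified={f.txt} staged={none}
After op 7 (git add f.txt): modified={none} staged={f.txt}
After op 8 (git add d.txt): modified={none} staged={f.txt}
After op 9 (modify g.txt): modified={g.txt} staged={f.txt}
After op 10 (git reset f.txt): modified={f.txt, g.txt} staged={none}
After op 11 (git reset h.txt): modified={f.txt, g.txt} staged={none}
After op 12 (git add f.txt): modified={g.txt} staged={f.txt}
After op 13 (modify a.txt): modified={a.txt, g.txt} staged={f.txt}
After op 14 (git add g.txt): modified={a.txt} staged={f.txt, g.txt}
After op 15 (modify a.txt): modified={a.txt} staged={f.txt, g.txt}
After op 16 (git reset g.txt): modified={a.txt, g.txt} staged={f.txt}
Final staged set: {f.txt} -> count=1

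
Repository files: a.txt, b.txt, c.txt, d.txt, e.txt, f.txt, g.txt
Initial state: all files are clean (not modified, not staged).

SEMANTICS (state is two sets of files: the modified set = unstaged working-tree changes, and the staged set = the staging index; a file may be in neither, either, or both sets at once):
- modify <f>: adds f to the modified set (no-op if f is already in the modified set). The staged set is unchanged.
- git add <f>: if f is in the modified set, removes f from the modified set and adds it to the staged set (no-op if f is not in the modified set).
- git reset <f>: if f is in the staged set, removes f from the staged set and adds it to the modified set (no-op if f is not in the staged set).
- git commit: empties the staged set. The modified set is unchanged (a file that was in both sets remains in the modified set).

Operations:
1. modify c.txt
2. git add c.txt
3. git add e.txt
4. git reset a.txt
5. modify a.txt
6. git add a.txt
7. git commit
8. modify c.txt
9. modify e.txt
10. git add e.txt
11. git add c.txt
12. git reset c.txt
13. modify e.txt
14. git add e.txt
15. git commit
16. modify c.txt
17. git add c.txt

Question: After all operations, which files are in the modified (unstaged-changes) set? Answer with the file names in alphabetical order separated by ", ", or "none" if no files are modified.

After op 1 (modify c.txt): modified={c.txt} staged={none}
After op 2 (git add c.txt): modified={none} staged={c.txt}
After op 3 (git add e.txt): modified={none} staged={c.txt}
After op 4 (git reset a.txt): modified={none} staged={c.txt}
After op 5 (modify a.txt): modified={a.txt} staged={c.txt}
After op 6 (git add a.txt): modified={none} staged={a.txt, c.txt}
After op 7 (git commit): modified={none} staged={none}
After op 8 (modify c.txt): modified={c.txt} staged={none}
After op 9 (modify e.txt): modified={c.txt, e.txt} staged={none}
After op 10 (git add e.txt): modified={c.txt} staged={e.txt}
After op 11 (git add c.txt): modified={none} staged={c.txt, e.txt}
After op 12 (git reset c.txt): modified={c.txt} staged={e.txt}
After op 13 (modify e.txt): modified={c.txt, e.txt} staged={e.txt}
After op 14 (git add e.txt): modified={c.txt} staged={e.txt}
After op 15 (git commit): modified={c.txt} staged={none}
After op 16 (modify c.txt): modified={c.txt} staged={none}
After op 17 (git add c.txt): modified={none} staged={c.txt}

Answer: none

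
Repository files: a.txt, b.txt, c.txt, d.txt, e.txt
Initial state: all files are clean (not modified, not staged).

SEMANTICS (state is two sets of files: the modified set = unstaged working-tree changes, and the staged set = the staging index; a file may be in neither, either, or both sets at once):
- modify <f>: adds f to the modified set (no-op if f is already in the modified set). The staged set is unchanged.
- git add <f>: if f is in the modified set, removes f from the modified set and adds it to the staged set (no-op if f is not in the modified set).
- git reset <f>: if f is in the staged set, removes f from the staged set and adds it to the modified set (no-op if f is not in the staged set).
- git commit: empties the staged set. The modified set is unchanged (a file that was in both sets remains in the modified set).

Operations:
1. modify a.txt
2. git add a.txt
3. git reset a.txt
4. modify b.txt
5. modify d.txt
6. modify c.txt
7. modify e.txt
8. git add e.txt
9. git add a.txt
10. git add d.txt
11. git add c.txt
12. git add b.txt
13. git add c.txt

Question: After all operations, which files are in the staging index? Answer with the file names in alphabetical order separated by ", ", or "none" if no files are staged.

After op 1 (modify a.txt): modified={a.txt} staged={none}
After op 2 (git add a.txt): modified={none} staged={a.txt}
After op 3 (git reset a.txt): modified={a.txt} staged={none}
After op 4 (modify b.txt): modified={a.txt, b.txt} staged={none}
After op 5 (modify d.txt): modified={a.txt, b.txt, d.txt} staged={none}
After op 6 (modify c.txt): modified={a.txt, b.txt, c.txt, d.txt} staged={none}
After op 7 (modify e.txt): modified={a.txt, b.txt, c.txt, d.txt, e.txt} staged={none}
After op 8 (git add e.txt): modified={a.txt, b.txt, c.txt, d.txt} staged={e.txt}
After op 9 (git add a.txt): modified={b.txt, c.txt, d.txt} staged={a.txt, e.txt}
After op 10 (git add d.txt): modified={b.txt, c.txt} staged={a.txt, d.txt, e.txt}
After op 11 (git add c.txt): modified={b.txt} staged={a.txt, c.txt, d.txt, e.txt}
After op 12 (git add b.txt): modified={none} staged={a.txt, b.txt, c.txt, d.txt, e.txt}
After op 13 (git add c.txt): modified={none} staged={a.txt, b.txt, c.txt, d.txt, e.txt}

Answer: a.txt, b.txt, c.txt, d.txt, e.txt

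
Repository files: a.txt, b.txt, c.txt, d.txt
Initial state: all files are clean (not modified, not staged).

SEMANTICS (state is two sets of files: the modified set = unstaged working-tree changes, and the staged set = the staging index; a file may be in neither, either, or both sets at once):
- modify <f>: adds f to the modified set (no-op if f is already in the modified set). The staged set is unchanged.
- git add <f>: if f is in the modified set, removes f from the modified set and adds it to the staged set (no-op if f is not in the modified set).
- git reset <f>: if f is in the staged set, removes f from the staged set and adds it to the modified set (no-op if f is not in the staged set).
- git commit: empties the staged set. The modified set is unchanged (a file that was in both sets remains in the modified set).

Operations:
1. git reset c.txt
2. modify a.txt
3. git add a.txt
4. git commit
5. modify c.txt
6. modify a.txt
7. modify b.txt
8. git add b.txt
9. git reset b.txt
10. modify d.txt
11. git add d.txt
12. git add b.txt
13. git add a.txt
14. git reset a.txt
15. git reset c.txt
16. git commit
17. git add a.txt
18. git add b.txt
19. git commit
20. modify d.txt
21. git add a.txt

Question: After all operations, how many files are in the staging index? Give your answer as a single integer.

Answer: 0

Derivation:
After op 1 (git reset c.txt): modified={none} staged={none}
After op 2 (modify a.txt): modified={a.txt} staged={none}
After op 3 (git add a.txt): modified={none} staged={a.txt}
After op 4 (git commit): modified={none} staged={none}
After op 5 (modify c.txt): modified={c.txt} staged={none}
After op 6 (modify a.txt): modified={a.txt, c.txt} staged={none}
After op 7 (modify b.txt): modified={a.txt, b.txt, c.txt} staged={none}
After op 8 (git add b.txt): modified={a.txt, c.txt} staged={b.txt}
After op 9 (git reset b.txt): modified={a.txt, b.txt, c.txt} staged={none}
After op 10 (modify d.txt): modified={a.txt, b.txt, c.txt, d.txt} staged={none}
After op 11 (git add d.txt): modified={a.txt, b.txt, c.txt} staged={d.txt}
After op 12 (git add b.txt): modified={a.txt, c.txt} staged={b.txt, d.txt}
After op 13 (git add a.txt): modified={c.txt} staged={a.txt, b.txt, d.txt}
After op 14 (git reset a.txt): modified={a.txt, c.txt} staged={b.txt, d.txt}
After op 15 (git reset c.txt): modified={a.txt, c.txt} staged={b.txt, d.txt}
After op 16 (git commit): modified={a.txt, c.txt} staged={none}
After op 17 (git add a.txt): modified={c.txt} staged={a.txt}
After op 18 (git add b.txt): modified={c.txt} staged={a.txt}
After op 19 (git commit): modified={c.txt} staged={none}
After op 20 (modify d.txt): modified={c.txt, d.txt} staged={none}
After op 21 (git add a.txt): modified={c.txt, d.txt} staged={none}
Final staged set: {none} -> count=0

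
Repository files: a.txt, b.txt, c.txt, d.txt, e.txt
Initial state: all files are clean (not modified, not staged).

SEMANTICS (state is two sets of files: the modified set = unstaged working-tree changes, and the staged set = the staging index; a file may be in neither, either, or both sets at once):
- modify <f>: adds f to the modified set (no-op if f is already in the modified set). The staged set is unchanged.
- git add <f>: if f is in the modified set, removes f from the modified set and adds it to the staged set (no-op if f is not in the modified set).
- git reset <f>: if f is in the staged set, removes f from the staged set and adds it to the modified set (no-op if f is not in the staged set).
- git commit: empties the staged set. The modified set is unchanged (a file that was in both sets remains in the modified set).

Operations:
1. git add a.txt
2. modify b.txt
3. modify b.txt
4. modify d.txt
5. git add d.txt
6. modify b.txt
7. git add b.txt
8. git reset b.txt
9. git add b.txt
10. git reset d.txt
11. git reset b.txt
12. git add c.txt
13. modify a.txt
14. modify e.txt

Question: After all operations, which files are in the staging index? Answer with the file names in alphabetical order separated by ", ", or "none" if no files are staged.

Answer: none

Derivation:
After op 1 (git add a.txt): modified={none} staged={none}
After op 2 (modify b.txt): modified={b.txt} staged={none}
After op 3 (modify b.txt): modified={b.txt} staged={none}
After op 4 (modify d.txt): modified={b.txt, d.txt} staged={none}
After op 5 (git add d.txt): modified={b.txt} staged={d.txt}
After op 6 (modify b.txt): modified={b.txt} staged={d.txt}
After op 7 (git add b.txt): modified={none} staged={b.txt, d.txt}
After op 8 (git reset b.txt): modified={b.txt} staged={d.txt}
After op 9 (git add b.txt): modified={none} staged={b.txt, d.txt}
After op 10 (git reset d.txt): modified={d.txt} staged={b.txt}
After op 11 (git reset b.txt): modified={b.txt, d.txt} staged={none}
After op 12 (git add c.txt): modified={b.txt, d.txt} staged={none}
After op 13 (modify a.txt): modified={a.txt, b.txt, d.txt} staged={none}
After op 14 (modify e.txt): modified={a.txt, b.txt, d.txt, e.txt} staged={none}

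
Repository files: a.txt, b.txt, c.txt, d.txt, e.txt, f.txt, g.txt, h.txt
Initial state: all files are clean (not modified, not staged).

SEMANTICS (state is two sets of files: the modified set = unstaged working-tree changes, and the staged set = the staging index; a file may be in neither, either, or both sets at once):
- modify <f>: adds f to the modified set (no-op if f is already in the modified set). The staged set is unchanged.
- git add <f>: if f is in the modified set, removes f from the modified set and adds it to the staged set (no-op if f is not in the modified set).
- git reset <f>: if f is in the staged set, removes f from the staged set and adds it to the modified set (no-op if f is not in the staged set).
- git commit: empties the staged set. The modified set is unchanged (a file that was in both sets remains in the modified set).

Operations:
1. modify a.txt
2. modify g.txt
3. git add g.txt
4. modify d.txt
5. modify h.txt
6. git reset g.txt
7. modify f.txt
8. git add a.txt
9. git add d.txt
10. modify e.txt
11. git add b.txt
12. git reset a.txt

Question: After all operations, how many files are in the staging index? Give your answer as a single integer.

Answer: 1

Derivation:
After op 1 (modify a.txt): modified={a.txt} staged={none}
After op 2 (modify g.txt): modified={a.txt, g.txt} staged={none}
After op 3 (git add g.txt): modified={a.txt} staged={g.txt}
After op 4 (modify d.txt): modified={a.txt, d.txt} staged={g.txt}
After op 5 (modify h.txt): modified={a.txt, d.txt, h.txt} staged={g.txt}
After op 6 (git reset g.txt): modified={a.txt, d.txt, g.txt, h.txt} staged={none}
After op 7 (modify f.txt): modified={a.txt, d.txt, f.txt, g.txt, h.txt} staged={none}
After op 8 (git add a.txt): modified={d.txt, f.txt, g.txt, h.txt} staged={a.txt}
After op 9 (git add d.txt): modified={f.txt, g.txt, h.txt} staged={a.txt, d.txt}
After op 10 (modify e.txt): modified={e.txt, f.txt, g.txt, h.txt} staged={a.txt, d.txt}
After op 11 (git add b.txt): modified={e.txt, f.txt, g.txt, h.txt} staged={a.txt, d.txt}
After op 12 (git reset a.txt): modified={a.txt, e.txt, f.txt, g.txt, h.txt} staged={d.txt}
Final staged set: {d.txt} -> count=1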